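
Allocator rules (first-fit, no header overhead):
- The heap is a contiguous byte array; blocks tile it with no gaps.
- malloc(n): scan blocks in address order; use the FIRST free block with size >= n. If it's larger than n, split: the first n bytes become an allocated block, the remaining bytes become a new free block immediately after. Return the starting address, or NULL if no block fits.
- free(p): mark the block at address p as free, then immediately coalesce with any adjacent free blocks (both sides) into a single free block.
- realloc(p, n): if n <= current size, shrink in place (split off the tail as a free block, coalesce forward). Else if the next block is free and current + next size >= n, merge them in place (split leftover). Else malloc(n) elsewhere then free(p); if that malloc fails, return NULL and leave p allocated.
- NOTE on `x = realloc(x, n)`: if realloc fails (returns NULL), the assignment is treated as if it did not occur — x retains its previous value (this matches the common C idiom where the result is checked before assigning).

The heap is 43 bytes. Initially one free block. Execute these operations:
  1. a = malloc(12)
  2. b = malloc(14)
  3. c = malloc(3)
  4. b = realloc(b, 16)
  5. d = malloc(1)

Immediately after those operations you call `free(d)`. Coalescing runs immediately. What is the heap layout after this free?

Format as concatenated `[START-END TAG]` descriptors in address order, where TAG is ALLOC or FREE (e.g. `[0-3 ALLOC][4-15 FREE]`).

Answer: [0-11 ALLOC][12-25 ALLOC][26-28 ALLOC][29-42 FREE]

Derivation:
Op 1: a = malloc(12) -> a = 0; heap: [0-11 ALLOC][12-42 FREE]
Op 2: b = malloc(14) -> b = 12; heap: [0-11 ALLOC][12-25 ALLOC][26-42 FREE]
Op 3: c = malloc(3) -> c = 26; heap: [0-11 ALLOC][12-25 ALLOC][26-28 ALLOC][29-42 FREE]
Op 4: b = realloc(b, 16) -> NULL (b unchanged); heap: [0-11 ALLOC][12-25 ALLOC][26-28 ALLOC][29-42 FREE]
Op 5: d = malloc(1) -> d = 29; heap: [0-11 ALLOC][12-25 ALLOC][26-28 ALLOC][29-29 ALLOC][30-42 FREE]
free(d): d = 29 -> block [29-29 ALLOC]; mark free, coalesce with adjacent free neighbors -> [0-11 ALLOC][12-25 ALLOC][26-28 ALLOC][29-42 FREE]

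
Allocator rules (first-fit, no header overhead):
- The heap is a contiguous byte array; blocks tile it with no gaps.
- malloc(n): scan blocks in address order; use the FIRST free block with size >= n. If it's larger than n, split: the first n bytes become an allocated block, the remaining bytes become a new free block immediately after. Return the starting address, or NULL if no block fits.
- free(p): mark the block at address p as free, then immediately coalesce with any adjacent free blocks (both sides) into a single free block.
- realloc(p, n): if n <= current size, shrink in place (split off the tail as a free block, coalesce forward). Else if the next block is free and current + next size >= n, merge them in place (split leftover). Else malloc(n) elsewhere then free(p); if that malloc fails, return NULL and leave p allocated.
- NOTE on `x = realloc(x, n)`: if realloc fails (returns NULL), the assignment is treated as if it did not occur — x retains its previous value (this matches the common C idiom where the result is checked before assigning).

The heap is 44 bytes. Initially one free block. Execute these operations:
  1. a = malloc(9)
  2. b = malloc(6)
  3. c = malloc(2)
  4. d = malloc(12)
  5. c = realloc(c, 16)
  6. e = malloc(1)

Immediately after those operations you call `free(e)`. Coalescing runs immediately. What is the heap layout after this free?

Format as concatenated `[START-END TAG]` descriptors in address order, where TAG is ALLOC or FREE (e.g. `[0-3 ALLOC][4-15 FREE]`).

Answer: [0-8 ALLOC][9-14 ALLOC][15-16 ALLOC][17-28 ALLOC][29-43 FREE]

Derivation:
Op 1: a = malloc(9) -> a = 0; heap: [0-8 ALLOC][9-43 FREE]
Op 2: b = malloc(6) -> b = 9; heap: [0-8 ALLOC][9-14 ALLOC][15-43 FREE]
Op 3: c = malloc(2) -> c = 15; heap: [0-8 ALLOC][9-14 ALLOC][15-16 ALLOC][17-43 FREE]
Op 4: d = malloc(12) -> d = 17; heap: [0-8 ALLOC][9-14 ALLOC][15-16 ALLOC][17-28 ALLOC][29-43 FREE]
Op 5: c = realloc(c, 16) -> NULL (c unchanged); heap: [0-8 ALLOC][9-14 ALLOC][15-16 ALLOC][17-28 ALLOC][29-43 FREE]
Op 6: e = malloc(1) -> e = 29; heap: [0-8 ALLOC][9-14 ALLOC][15-16 ALLOC][17-28 ALLOC][29-29 ALLOC][30-43 FREE]
free(e): e = 29 -> block [29-29 ALLOC]; mark free, coalesce with adjacent free neighbors -> [0-8 ALLOC][9-14 ALLOC][15-16 ALLOC][17-28 ALLOC][29-43 FREE]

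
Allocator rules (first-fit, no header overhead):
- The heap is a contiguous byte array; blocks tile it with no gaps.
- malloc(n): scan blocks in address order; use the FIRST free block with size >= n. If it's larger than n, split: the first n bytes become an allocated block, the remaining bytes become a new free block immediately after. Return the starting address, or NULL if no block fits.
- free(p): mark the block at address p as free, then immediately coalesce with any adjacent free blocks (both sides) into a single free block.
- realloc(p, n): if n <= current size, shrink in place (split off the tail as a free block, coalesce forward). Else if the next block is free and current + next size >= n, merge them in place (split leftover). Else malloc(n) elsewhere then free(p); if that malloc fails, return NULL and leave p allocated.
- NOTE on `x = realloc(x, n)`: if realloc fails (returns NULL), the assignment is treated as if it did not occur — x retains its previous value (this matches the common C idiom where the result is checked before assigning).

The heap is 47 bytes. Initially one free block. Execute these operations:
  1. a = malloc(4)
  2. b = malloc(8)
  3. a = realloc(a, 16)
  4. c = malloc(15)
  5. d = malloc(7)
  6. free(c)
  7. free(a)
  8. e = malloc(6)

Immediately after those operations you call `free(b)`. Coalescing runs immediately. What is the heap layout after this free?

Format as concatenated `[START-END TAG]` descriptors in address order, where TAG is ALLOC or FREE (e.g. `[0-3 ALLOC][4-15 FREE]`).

Answer: [0-11 FREE][12-17 ALLOC][18-46 FREE]

Derivation:
Op 1: a = malloc(4) -> a = 0; heap: [0-3 ALLOC][4-46 FREE]
Op 2: b = malloc(8) -> b = 4; heap: [0-3 ALLOC][4-11 ALLOC][12-46 FREE]
Op 3: a = realloc(a, 16) -> a = 12; heap: [0-3 FREE][4-11 ALLOC][12-27 ALLOC][28-46 FREE]
Op 4: c = malloc(15) -> c = 28; heap: [0-3 FREE][4-11 ALLOC][12-27 ALLOC][28-42 ALLOC][43-46 FREE]
Op 5: d = malloc(7) -> d = NULL; heap: [0-3 FREE][4-11 ALLOC][12-27 ALLOC][28-42 ALLOC][43-46 FREE]
Op 6: free(c) -> (freed c); heap: [0-3 FREE][4-11 ALLOC][12-27 ALLOC][28-46 FREE]
Op 7: free(a) -> (freed a); heap: [0-3 FREE][4-11 ALLOC][12-46 FREE]
Op 8: e = malloc(6) -> e = 12; heap: [0-3 FREE][4-11 ALLOC][12-17 ALLOC][18-46 FREE]
free(b): b = 4 -> block [4-11 ALLOC]; mark free, coalesce with adjacent free neighbors -> [0-11 FREE][12-17 ALLOC][18-46 FREE]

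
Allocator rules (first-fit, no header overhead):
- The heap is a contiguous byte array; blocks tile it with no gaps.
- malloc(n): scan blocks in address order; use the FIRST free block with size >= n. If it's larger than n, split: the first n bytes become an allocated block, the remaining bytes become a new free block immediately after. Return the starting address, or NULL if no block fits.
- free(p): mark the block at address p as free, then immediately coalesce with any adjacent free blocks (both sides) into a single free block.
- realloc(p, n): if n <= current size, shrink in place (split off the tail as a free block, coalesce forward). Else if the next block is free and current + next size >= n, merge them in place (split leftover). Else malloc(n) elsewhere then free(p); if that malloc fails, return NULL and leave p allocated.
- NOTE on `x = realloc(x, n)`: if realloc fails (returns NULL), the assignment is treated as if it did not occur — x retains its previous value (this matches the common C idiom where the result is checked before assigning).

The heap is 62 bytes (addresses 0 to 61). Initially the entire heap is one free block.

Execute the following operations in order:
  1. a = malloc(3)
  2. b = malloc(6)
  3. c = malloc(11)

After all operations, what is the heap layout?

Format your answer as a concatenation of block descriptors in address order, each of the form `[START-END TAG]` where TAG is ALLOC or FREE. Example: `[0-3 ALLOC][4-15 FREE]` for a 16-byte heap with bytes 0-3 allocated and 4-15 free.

Answer: [0-2 ALLOC][3-8 ALLOC][9-19 ALLOC][20-61 FREE]

Derivation:
Op 1: a = malloc(3) -> a = 0; heap: [0-2 ALLOC][3-61 FREE]
Op 2: b = malloc(6) -> b = 3; heap: [0-2 ALLOC][3-8 ALLOC][9-61 FREE]
Op 3: c = malloc(11) -> c = 9; heap: [0-2 ALLOC][3-8 ALLOC][9-19 ALLOC][20-61 FREE]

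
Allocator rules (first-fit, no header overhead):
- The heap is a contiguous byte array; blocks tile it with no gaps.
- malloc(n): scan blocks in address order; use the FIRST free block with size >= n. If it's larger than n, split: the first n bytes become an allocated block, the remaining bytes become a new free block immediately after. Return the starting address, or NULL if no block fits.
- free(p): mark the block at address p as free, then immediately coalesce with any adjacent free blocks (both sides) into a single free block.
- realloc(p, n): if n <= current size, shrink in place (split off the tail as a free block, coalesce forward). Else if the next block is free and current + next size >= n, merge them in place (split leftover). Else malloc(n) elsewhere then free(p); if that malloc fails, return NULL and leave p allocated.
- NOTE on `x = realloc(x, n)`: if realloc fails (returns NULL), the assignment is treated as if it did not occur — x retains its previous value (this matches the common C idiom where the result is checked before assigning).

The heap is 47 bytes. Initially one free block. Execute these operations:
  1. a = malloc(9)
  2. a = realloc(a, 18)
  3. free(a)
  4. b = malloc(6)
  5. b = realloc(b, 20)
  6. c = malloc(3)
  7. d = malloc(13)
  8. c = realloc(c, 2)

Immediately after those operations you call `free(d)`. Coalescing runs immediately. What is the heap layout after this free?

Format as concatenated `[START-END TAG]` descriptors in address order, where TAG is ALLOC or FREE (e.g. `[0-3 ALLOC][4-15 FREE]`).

Answer: [0-19 ALLOC][20-21 ALLOC][22-46 FREE]

Derivation:
Op 1: a = malloc(9) -> a = 0; heap: [0-8 ALLOC][9-46 FREE]
Op 2: a = realloc(a, 18) -> a = 0; heap: [0-17 ALLOC][18-46 FREE]
Op 3: free(a) -> (freed a); heap: [0-46 FREE]
Op 4: b = malloc(6) -> b = 0; heap: [0-5 ALLOC][6-46 FREE]
Op 5: b = realloc(b, 20) -> b = 0; heap: [0-19 ALLOC][20-46 FREE]
Op 6: c = malloc(3) -> c = 20; heap: [0-19 ALLOC][20-22 ALLOC][23-46 FREE]
Op 7: d = malloc(13) -> d = 23; heap: [0-19 ALLOC][20-22 ALLOC][23-35 ALLOC][36-46 FREE]
Op 8: c = realloc(c, 2) -> c = 20; heap: [0-19 ALLOC][20-21 ALLOC][22-22 FREE][23-35 ALLOC][36-46 FREE]
free(d): d = 23 -> block [23-35 ALLOC]; mark free, coalesce with adjacent free neighbors -> [0-19 ALLOC][20-21 ALLOC][22-46 FREE]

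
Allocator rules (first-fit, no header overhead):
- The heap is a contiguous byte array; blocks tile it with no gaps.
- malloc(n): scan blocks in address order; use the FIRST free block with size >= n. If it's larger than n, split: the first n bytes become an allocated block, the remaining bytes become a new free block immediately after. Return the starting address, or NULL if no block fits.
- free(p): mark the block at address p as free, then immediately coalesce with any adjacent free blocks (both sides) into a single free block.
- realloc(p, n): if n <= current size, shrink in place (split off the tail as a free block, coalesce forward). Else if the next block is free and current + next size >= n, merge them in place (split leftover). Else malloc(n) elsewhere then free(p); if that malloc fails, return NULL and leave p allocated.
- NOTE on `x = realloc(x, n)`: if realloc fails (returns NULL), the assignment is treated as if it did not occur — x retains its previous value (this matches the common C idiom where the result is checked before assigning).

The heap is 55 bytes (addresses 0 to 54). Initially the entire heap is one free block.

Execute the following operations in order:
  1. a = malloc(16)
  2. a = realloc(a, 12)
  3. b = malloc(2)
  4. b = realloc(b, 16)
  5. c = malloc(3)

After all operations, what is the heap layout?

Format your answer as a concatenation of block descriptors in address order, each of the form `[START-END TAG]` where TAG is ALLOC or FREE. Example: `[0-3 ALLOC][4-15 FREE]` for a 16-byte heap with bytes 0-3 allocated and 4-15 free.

Op 1: a = malloc(16) -> a = 0; heap: [0-15 ALLOC][16-54 FREE]
Op 2: a = realloc(a, 12) -> a = 0; heap: [0-11 ALLOC][12-54 FREE]
Op 3: b = malloc(2) -> b = 12; heap: [0-11 ALLOC][12-13 ALLOC][14-54 FREE]
Op 4: b = realloc(b, 16) -> b = 12; heap: [0-11 ALLOC][12-27 ALLOC][28-54 FREE]
Op 5: c = malloc(3) -> c = 28; heap: [0-11 ALLOC][12-27 ALLOC][28-30 ALLOC][31-54 FREE]

Answer: [0-11 ALLOC][12-27 ALLOC][28-30 ALLOC][31-54 FREE]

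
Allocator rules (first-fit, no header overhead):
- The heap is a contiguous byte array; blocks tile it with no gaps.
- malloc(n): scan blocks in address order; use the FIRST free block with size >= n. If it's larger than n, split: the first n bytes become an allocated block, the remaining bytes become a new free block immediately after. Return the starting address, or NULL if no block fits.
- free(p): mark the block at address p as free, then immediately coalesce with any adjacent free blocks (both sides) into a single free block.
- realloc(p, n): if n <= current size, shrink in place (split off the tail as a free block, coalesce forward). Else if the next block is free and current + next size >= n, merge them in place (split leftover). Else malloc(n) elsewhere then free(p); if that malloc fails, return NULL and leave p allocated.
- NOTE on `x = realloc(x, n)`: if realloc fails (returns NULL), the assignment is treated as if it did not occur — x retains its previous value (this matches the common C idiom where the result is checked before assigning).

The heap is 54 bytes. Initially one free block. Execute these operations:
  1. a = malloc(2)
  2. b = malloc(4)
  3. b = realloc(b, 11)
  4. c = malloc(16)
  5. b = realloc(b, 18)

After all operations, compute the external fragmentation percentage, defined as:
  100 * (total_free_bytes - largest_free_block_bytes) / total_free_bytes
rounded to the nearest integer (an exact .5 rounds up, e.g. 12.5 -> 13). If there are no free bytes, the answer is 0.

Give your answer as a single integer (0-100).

Op 1: a = malloc(2) -> a = 0; heap: [0-1 ALLOC][2-53 FREE]
Op 2: b = malloc(4) -> b = 2; heap: [0-1 ALLOC][2-5 ALLOC][6-53 FREE]
Op 3: b = realloc(b, 11) -> b = 2; heap: [0-1 ALLOC][2-12 ALLOC][13-53 FREE]
Op 4: c = malloc(16) -> c = 13; heap: [0-1 ALLOC][2-12 ALLOC][13-28 ALLOC][29-53 FREE]
Op 5: b = realloc(b, 18) -> b = 29; heap: [0-1 ALLOC][2-12 FREE][13-28 ALLOC][29-46 ALLOC][47-53 FREE]
Free blocks: [11 7] total_free=18 largest=11 -> 100*(18-11)/18 = 700/18 ≈ 38.889 -> rounds to 39

Answer: 39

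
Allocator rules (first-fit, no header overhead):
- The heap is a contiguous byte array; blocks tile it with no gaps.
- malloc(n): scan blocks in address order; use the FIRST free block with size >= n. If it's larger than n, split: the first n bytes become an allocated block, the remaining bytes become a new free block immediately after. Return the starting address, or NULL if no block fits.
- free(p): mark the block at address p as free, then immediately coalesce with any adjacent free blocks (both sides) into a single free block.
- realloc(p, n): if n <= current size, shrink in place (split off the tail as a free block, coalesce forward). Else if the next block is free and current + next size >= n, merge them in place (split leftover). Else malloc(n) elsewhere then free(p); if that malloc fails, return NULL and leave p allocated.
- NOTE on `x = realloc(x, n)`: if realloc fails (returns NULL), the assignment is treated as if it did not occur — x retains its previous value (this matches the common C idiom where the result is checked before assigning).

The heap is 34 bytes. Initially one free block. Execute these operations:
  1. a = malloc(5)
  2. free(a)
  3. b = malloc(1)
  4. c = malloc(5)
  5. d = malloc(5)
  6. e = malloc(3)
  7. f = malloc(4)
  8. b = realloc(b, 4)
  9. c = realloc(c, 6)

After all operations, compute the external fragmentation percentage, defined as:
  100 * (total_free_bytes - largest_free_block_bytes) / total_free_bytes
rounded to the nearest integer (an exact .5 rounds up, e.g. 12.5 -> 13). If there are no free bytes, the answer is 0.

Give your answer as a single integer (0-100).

Op 1: a = malloc(5) -> a = 0; heap: [0-4 ALLOC][5-33 FREE]
Op 2: free(a) -> (freed a); heap: [0-33 FREE]
Op 3: b = malloc(1) -> b = 0; heap: [0-0 ALLOC][1-33 FREE]
Op 4: c = malloc(5) -> c = 1; heap: [0-0 ALLOC][1-5 ALLOC][6-33 FREE]
Op 5: d = malloc(5) -> d = 6; heap: [0-0 ALLOC][1-5 ALLOC][6-10 ALLOC][11-33 FREE]
Op 6: e = malloc(3) -> e = 11; heap: [0-0 ALLOC][1-5 ALLOC][6-10 ALLOC][11-13 ALLOC][14-33 FREE]
Op 7: f = malloc(4) -> f = 14; heap: [0-0 ALLOC][1-5 ALLOC][6-10 ALLOC][11-13 ALLOC][14-17 ALLOC][18-33 FREE]
Op 8: b = realloc(b, 4) -> b = 18; heap: [0-0 FREE][1-5 ALLOC][6-10 ALLOC][11-13 ALLOC][14-17 ALLOC][18-21 ALLOC][22-33 FREE]
Op 9: c = realloc(c, 6) -> c = 22; heap: [0-5 FREE][6-10 ALLOC][11-13 ALLOC][14-17 ALLOC][18-21 ALLOC][22-27 ALLOC][28-33 FREE]
Free blocks: [6 6] total_free=12 largest=6 -> 100*(12-6)/12 = 600/12 = 50

Answer: 50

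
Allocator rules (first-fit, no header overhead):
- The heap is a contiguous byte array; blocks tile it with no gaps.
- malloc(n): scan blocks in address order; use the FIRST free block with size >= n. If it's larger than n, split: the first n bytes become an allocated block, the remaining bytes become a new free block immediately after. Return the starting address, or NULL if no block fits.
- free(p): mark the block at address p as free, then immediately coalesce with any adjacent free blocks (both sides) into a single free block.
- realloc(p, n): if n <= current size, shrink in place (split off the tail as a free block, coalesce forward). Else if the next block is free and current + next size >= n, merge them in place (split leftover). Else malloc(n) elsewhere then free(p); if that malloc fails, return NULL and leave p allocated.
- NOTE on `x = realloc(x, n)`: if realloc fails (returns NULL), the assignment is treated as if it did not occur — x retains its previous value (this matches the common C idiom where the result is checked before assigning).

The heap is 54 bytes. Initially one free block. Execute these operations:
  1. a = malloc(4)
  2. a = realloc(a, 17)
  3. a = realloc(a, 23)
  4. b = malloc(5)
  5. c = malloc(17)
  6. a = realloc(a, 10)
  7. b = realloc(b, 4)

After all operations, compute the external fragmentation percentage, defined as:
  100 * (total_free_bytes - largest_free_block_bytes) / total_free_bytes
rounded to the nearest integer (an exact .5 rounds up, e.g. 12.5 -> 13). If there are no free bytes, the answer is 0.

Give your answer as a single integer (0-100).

Answer: 43

Derivation:
Op 1: a = malloc(4) -> a = 0; heap: [0-3 ALLOC][4-53 FREE]
Op 2: a = realloc(a, 17) -> a = 0; heap: [0-16 ALLOC][17-53 FREE]
Op 3: a = realloc(a, 23) -> a = 0; heap: [0-22 ALLOC][23-53 FREE]
Op 4: b = malloc(5) -> b = 23; heap: [0-22 ALLOC][23-27 ALLOC][28-53 FREE]
Op 5: c = malloc(17) -> c = 28; heap: [0-22 ALLOC][23-27 ALLOC][28-44 ALLOC][45-53 FREE]
Op 6: a = realloc(a, 10) -> a = 0; heap: [0-9 ALLOC][10-22 FREE][23-27 ALLOC][28-44 ALLOC][45-53 FREE]
Op 7: b = realloc(b, 4) -> b = 23; heap: [0-9 ALLOC][10-22 FREE][23-26 ALLOC][27-27 FREE][28-44 ALLOC][45-53 FREE]
Free blocks: [13 1 9] total_free=23 largest=13 -> 100*(23-13)/23 = 1000/23 ≈ 43.478 -> rounds to 43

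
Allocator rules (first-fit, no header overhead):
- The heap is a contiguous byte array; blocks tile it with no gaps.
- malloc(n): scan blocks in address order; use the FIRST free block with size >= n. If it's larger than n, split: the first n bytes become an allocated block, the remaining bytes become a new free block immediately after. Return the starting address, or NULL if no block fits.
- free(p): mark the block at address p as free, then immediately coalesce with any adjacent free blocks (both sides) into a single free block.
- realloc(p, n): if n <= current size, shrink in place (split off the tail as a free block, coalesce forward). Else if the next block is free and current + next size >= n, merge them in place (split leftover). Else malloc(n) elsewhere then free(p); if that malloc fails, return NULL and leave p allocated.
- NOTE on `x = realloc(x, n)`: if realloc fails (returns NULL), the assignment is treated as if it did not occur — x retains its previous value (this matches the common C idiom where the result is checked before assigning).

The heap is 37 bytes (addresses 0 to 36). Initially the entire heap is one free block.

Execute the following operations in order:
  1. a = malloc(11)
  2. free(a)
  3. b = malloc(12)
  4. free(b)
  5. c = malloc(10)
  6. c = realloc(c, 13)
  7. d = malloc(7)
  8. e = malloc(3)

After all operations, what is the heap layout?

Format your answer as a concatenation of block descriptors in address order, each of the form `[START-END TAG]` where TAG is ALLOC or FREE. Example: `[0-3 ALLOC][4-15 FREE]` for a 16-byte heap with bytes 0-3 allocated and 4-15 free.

Answer: [0-12 ALLOC][13-19 ALLOC][20-22 ALLOC][23-36 FREE]

Derivation:
Op 1: a = malloc(11) -> a = 0; heap: [0-10 ALLOC][11-36 FREE]
Op 2: free(a) -> (freed a); heap: [0-36 FREE]
Op 3: b = malloc(12) -> b = 0; heap: [0-11 ALLOC][12-36 FREE]
Op 4: free(b) -> (freed b); heap: [0-36 FREE]
Op 5: c = malloc(10) -> c = 0; heap: [0-9 ALLOC][10-36 FREE]
Op 6: c = realloc(c, 13) -> c = 0; heap: [0-12 ALLOC][13-36 FREE]
Op 7: d = malloc(7) -> d = 13; heap: [0-12 ALLOC][13-19 ALLOC][20-36 FREE]
Op 8: e = malloc(3) -> e = 20; heap: [0-12 ALLOC][13-19 ALLOC][20-22 ALLOC][23-36 FREE]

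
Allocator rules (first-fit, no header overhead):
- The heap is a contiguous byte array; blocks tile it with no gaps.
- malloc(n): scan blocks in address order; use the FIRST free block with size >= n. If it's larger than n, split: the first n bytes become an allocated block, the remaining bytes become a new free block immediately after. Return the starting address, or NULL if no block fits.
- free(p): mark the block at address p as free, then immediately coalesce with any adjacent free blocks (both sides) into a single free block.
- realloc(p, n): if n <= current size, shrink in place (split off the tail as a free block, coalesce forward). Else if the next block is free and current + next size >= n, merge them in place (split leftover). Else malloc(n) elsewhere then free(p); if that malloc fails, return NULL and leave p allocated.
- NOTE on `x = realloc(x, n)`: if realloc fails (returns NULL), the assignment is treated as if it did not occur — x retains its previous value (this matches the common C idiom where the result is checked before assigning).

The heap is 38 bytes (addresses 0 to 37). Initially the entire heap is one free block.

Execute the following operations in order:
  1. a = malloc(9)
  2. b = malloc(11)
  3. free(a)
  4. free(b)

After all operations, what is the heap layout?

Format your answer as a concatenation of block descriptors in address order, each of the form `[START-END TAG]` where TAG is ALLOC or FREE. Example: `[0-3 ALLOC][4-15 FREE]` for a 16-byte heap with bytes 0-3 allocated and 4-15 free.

Op 1: a = malloc(9) -> a = 0; heap: [0-8 ALLOC][9-37 FREE]
Op 2: b = malloc(11) -> b = 9; heap: [0-8 ALLOC][9-19 ALLOC][20-37 FREE]
Op 3: free(a) -> (freed a); heap: [0-8 FREE][9-19 ALLOC][20-37 FREE]
Op 4: free(b) -> (freed b); heap: [0-37 FREE]

Answer: [0-37 FREE]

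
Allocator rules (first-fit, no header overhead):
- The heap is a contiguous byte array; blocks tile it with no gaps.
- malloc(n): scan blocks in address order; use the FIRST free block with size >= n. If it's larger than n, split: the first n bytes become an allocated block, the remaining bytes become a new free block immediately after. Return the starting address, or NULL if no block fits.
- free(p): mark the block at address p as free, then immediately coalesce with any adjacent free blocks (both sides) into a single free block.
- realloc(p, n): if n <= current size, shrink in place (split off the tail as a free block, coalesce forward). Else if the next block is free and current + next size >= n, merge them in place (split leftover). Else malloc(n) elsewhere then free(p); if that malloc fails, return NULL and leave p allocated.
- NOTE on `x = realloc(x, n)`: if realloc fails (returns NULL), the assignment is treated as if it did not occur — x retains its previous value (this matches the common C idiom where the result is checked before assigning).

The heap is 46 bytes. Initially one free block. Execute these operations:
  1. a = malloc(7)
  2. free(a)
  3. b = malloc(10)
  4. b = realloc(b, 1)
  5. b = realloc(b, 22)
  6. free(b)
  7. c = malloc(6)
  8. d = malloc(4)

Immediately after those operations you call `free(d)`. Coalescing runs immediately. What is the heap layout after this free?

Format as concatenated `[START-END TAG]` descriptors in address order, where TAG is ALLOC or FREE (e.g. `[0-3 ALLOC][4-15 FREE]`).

Answer: [0-5 ALLOC][6-45 FREE]

Derivation:
Op 1: a = malloc(7) -> a = 0; heap: [0-6 ALLOC][7-45 FREE]
Op 2: free(a) -> (freed a); heap: [0-45 FREE]
Op 3: b = malloc(10) -> b = 0; heap: [0-9 ALLOC][10-45 FREE]
Op 4: b = realloc(b, 1) -> b = 0; heap: [0-0 ALLOC][1-45 FREE]
Op 5: b = realloc(b, 22) -> b = 0; heap: [0-21 ALLOC][22-45 FREE]
Op 6: free(b) -> (freed b); heap: [0-45 FREE]
Op 7: c = malloc(6) -> c = 0; heap: [0-5 ALLOC][6-45 FREE]
Op 8: d = malloc(4) -> d = 6; heap: [0-5 ALLOC][6-9 ALLOC][10-45 FREE]
free(d): d = 6 -> block [6-9 ALLOC]; mark free, coalesce with adjacent free neighbors -> [0-5 ALLOC][6-45 FREE]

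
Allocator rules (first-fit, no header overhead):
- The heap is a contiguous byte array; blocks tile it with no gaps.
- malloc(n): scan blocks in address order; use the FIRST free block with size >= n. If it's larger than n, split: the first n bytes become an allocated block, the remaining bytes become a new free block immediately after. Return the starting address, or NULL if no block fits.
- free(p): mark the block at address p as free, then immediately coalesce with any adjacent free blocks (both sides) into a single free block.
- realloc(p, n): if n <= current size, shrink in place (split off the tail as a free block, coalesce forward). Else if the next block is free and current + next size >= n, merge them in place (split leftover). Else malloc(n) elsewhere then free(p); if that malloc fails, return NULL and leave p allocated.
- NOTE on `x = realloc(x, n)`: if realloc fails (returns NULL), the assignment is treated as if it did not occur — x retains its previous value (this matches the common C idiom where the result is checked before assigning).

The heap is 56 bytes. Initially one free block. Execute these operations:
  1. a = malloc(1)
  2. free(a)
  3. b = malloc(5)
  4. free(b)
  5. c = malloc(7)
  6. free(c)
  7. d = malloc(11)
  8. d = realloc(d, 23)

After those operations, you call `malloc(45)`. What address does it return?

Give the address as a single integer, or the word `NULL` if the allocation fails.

Answer: NULL

Derivation:
Op 1: a = malloc(1) -> a = 0; heap: [0-0 ALLOC][1-55 FREE]
Op 2: free(a) -> (freed a); heap: [0-55 FREE]
Op 3: b = malloc(5) -> b = 0; heap: [0-4 ALLOC][5-55 FREE]
Op 4: free(b) -> (freed b); heap: [0-55 FREE]
Op 5: c = malloc(7) -> c = 0; heap: [0-6 ALLOC][7-55 FREE]
Op 6: free(c) -> (freed c); heap: [0-55 FREE]
Op 7: d = malloc(11) -> d = 0; heap: [0-10 ALLOC][11-55 FREE]
Op 8: d = realloc(d, 23) -> d = 0; heap: [0-22 ALLOC][23-55 FREE]
malloc(45): first-fit scan over [0-22 ALLOC][23-55 FREE] -> NULL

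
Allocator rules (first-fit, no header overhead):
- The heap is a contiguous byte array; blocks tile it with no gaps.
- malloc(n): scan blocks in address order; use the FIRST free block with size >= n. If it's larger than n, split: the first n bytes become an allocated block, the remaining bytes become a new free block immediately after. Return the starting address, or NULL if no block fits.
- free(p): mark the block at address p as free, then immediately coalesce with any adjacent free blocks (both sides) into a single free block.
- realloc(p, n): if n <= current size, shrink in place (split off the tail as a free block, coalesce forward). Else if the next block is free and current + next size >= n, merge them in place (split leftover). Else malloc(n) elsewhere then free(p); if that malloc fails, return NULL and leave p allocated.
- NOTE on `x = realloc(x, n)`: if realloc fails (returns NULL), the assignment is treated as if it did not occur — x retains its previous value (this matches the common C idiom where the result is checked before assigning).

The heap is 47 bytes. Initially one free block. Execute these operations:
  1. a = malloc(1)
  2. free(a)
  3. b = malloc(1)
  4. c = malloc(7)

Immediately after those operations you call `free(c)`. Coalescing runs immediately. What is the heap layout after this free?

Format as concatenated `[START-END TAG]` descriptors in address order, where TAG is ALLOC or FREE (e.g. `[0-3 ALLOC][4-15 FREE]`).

Answer: [0-0 ALLOC][1-46 FREE]

Derivation:
Op 1: a = malloc(1) -> a = 0; heap: [0-0 ALLOC][1-46 FREE]
Op 2: free(a) -> (freed a); heap: [0-46 FREE]
Op 3: b = malloc(1) -> b = 0; heap: [0-0 ALLOC][1-46 FREE]
Op 4: c = malloc(7) -> c = 1; heap: [0-0 ALLOC][1-7 ALLOC][8-46 FREE]
free(c): c = 1 -> block [1-7 ALLOC]; mark free, coalesce with adjacent free neighbors -> [0-0 ALLOC][1-46 FREE]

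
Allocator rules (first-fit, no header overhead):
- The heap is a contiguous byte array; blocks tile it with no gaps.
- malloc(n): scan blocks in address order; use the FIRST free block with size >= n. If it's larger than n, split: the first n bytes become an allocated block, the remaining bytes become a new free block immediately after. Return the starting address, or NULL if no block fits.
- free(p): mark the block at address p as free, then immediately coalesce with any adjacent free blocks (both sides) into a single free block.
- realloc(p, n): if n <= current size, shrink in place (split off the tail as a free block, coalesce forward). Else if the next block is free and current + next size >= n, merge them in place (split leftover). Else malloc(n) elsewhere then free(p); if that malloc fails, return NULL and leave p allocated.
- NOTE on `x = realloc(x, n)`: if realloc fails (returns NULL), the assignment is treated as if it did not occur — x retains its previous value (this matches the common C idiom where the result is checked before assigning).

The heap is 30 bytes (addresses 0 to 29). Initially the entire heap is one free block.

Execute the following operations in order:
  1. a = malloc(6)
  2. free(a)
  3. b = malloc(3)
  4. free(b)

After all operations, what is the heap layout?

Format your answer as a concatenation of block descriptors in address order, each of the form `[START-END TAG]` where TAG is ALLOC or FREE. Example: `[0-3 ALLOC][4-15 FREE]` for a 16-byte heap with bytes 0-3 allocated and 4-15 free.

Answer: [0-29 FREE]

Derivation:
Op 1: a = malloc(6) -> a = 0; heap: [0-5 ALLOC][6-29 FREE]
Op 2: free(a) -> (freed a); heap: [0-29 FREE]
Op 3: b = malloc(3) -> b = 0; heap: [0-2 ALLOC][3-29 FREE]
Op 4: free(b) -> (freed b); heap: [0-29 FREE]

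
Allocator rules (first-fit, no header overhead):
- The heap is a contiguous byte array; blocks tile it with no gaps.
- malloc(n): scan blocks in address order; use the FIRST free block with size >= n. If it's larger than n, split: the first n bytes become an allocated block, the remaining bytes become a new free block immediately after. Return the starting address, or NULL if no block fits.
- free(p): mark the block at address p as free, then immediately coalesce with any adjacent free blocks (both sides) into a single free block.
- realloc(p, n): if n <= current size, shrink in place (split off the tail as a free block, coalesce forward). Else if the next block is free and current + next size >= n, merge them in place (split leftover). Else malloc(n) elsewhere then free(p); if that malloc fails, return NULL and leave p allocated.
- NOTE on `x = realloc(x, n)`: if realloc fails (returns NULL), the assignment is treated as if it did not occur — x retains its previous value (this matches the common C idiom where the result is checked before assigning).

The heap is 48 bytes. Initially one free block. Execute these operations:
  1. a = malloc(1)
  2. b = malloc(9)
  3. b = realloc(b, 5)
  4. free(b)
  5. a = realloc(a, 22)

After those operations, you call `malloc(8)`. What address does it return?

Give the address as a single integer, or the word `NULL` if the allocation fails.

Op 1: a = malloc(1) -> a = 0; heap: [0-0 ALLOC][1-47 FREE]
Op 2: b = malloc(9) -> b = 1; heap: [0-0 ALLOC][1-9 ALLOC][10-47 FREE]
Op 3: b = realloc(b, 5) -> b = 1; heap: [0-0 ALLOC][1-5 ALLOC][6-47 FREE]
Op 4: free(b) -> (freed b); heap: [0-0 ALLOC][1-47 FREE]
Op 5: a = realloc(a, 22) -> a = 0; heap: [0-21 ALLOC][22-47 FREE]
malloc(8): first-fit scan over [0-21 ALLOC][22-47 FREE] -> 22

Answer: 22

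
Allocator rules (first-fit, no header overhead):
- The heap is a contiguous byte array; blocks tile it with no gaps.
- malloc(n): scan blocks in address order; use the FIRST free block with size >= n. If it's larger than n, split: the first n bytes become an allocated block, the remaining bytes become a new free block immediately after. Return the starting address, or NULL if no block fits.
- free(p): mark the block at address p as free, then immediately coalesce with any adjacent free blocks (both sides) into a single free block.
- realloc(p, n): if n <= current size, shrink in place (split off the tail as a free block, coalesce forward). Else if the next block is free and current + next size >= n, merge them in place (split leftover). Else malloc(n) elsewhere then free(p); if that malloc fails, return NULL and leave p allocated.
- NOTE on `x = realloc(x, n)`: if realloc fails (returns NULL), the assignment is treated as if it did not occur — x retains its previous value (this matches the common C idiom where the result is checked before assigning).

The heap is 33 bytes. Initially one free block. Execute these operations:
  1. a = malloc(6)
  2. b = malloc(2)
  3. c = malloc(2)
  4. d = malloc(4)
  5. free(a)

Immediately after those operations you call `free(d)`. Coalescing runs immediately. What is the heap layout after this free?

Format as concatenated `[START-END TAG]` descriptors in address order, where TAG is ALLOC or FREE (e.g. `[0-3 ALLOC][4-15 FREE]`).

Answer: [0-5 FREE][6-7 ALLOC][8-9 ALLOC][10-32 FREE]

Derivation:
Op 1: a = malloc(6) -> a = 0; heap: [0-5 ALLOC][6-32 FREE]
Op 2: b = malloc(2) -> b = 6; heap: [0-5 ALLOC][6-7 ALLOC][8-32 FREE]
Op 3: c = malloc(2) -> c = 8; heap: [0-5 ALLOC][6-7 ALLOC][8-9 ALLOC][10-32 FREE]
Op 4: d = malloc(4) -> d = 10; heap: [0-5 ALLOC][6-7 ALLOC][8-9 ALLOC][10-13 ALLOC][14-32 FREE]
Op 5: free(a) -> (freed a); heap: [0-5 FREE][6-7 ALLOC][8-9 ALLOC][10-13 ALLOC][14-32 FREE]
free(d): d = 10 -> block [10-13 ALLOC]; mark free, coalesce with adjacent free neighbors -> [0-5 FREE][6-7 ALLOC][8-9 ALLOC][10-32 FREE]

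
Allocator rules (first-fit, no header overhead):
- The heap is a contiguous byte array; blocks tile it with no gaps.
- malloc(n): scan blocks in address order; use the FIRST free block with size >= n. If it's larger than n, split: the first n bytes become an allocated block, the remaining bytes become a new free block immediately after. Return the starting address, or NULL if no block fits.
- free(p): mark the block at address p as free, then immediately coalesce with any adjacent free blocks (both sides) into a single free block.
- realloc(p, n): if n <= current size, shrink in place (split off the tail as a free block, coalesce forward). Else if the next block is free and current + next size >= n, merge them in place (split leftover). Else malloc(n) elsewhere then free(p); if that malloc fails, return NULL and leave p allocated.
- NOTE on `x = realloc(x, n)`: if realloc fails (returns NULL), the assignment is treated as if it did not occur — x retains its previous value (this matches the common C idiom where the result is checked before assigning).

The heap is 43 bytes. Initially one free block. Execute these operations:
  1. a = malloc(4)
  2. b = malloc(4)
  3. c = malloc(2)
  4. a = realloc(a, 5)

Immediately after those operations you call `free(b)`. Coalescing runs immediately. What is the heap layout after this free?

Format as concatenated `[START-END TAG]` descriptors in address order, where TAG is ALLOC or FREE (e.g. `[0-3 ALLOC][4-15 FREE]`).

Op 1: a = malloc(4) -> a = 0; heap: [0-3 ALLOC][4-42 FREE]
Op 2: b = malloc(4) -> b = 4; heap: [0-3 ALLOC][4-7 ALLOC][8-42 FREE]
Op 3: c = malloc(2) -> c = 8; heap: [0-3 ALLOC][4-7 ALLOC][8-9 ALLOC][10-42 FREE]
Op 4: a = realloc(a, 5) -> a = 10; heap: [0-3 FREE][4-7 ALLOC][8-9 ALLOC][10-14 ALLOC][15-42 FREE]
free(b): b = 4 -> block [4-7 ALLOC]; mark free, coalesce with adjacent free neighbors -> [0-7 FREE][8-9 ALLOC][10-14 ALLOC][15-42 FREE]

Answer: [0-7 FREE][8-9 ALLOC][10-14 ALLOC][15-42 FREE]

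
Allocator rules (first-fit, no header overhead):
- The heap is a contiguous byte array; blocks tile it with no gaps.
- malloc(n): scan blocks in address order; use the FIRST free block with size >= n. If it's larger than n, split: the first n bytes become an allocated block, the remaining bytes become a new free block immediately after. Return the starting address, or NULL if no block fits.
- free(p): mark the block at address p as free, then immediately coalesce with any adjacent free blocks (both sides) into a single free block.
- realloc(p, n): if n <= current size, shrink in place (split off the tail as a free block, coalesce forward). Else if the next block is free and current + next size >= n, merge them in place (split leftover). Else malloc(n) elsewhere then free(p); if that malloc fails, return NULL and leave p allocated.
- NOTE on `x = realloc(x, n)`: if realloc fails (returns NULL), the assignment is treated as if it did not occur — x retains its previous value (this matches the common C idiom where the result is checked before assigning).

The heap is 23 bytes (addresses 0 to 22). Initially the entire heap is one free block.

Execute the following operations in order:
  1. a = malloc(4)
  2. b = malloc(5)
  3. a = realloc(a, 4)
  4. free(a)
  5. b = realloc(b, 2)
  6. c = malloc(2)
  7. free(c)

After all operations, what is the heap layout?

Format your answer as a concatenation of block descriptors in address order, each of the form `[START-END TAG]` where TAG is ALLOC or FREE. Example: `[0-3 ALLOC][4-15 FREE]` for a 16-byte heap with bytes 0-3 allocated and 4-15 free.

Answer: [0-3 FREE][4-5 ALLOC][6-22 FREE]

Derivation:
Op 1: a = malloc(4) -> a = 0; heap: [0-3 ALLOC][4-22 FREE]
Op 2: b = malloc(5) -> b = 4; heap: [0-3 ALLOC][4-8 ALLOC][9-22 FREE]
Op 3: a = realloc(a, 4) -> a = 0; heap: [0-3 ALLOC][4-8 ALLOC][9-22 FREE]
Op 4: free(a) -> (freed a); heap: [0-3 FREE][4-8 ALLOC][9-22 FREE]
Op 5: b = realloc(b, 2) -> b = 4; heap: [0-3 FREE][4-5 ALLOC][6-22 FREE]
Op 6: c = malloc(2) -> c = 0; heap: [0-1 ALLOC][2-3 FREE][4-5 ALLOC][6-22 FREE]
Op 7: free(c) -> (freed c); heap: [0-3 FREE][4-5 ALLOC][6-22 FREE]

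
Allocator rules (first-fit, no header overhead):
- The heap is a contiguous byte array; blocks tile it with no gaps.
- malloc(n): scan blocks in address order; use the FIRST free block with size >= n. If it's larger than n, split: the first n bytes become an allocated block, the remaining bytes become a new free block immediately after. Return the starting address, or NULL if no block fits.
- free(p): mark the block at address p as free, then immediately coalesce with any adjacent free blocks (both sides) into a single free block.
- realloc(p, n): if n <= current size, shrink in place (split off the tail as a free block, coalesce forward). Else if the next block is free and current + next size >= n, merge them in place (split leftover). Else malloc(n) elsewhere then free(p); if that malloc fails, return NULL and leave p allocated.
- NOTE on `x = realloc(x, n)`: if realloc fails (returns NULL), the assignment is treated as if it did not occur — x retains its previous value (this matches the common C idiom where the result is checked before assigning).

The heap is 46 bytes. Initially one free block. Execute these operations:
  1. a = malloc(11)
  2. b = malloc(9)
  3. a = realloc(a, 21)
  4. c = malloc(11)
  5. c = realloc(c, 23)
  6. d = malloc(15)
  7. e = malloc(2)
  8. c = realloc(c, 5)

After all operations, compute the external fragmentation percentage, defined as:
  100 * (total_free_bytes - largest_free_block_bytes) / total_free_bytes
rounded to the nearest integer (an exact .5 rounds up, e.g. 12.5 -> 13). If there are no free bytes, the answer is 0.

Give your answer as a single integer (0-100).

Answer: 33

Derivation:
Op 1: a = malloc(11) -> a = 0; heap: [0-10 ALLOC][11-45 FREE]
Op 2: b = malloc(9) -> b = 11; heap: [0-10 ALLOC][11-19 ALLOC][20-45 FREE]
Op 3: a = realloc(a, 21) -> a = 20; heap: [0-10 FREE][11-19 ALLOC][20-40 ALLOC][41-45 FREE]
Op 4: c = malloc(11) -> c = 0; heap: [0-10 ALLOC][11-19 ALLOC][20-40 ALLOC][41-45 FREE]
Op 5: c = realloc(c, 23) -> NULL (c unchanged); heap: [0-10 ALLOC][11-19 ALLOC][20-40 ALLOC][41-45 FREE]
Op 6: d = malloc(15) -> d = NULL; heap: [0-10 ALLOC][11-19 ALLOC][20-40 ALLOC][41-45 FREE]
Op 7: e = malloc(2) -> e = 41; heap: [0-10 ALLOC][11-19 ALLOC][20-40 ALLOC][41-42 ALLOC][43-45 FREE]
Op 8: c = realloc(c, 5) -> c = 0; heap: [0-4 ALLOC][5-10 FREE][11-19 ALLOC][20-40 ALLOC][41-42 ALLOC][43-45 FREE]
Free blocks: [6 3] total_free=9 largest=6 -> 100*(9-6)/9 = 300/9 ≈ 33.333 -> rounds to 33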